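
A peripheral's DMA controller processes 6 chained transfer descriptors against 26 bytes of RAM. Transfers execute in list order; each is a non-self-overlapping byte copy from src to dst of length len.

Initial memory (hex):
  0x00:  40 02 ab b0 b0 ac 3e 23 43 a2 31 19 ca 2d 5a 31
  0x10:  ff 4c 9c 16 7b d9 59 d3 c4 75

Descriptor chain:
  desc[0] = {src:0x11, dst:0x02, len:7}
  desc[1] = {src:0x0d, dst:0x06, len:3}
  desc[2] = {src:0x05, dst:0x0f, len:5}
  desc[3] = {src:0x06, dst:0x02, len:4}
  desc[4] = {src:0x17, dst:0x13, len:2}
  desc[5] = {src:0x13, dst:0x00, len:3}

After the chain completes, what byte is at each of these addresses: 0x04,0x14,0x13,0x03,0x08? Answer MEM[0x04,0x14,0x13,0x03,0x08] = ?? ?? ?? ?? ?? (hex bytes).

D0: mem[0x02..0x08] <- [4c 9c 16 7b d9 59 d3]
D1: mem[0x06..0x08] <- [2d 5a 31]
D2: mem[0x0f..0x13] <- [7b 2d 5a 31 a2]
D3: mem[0x02..0x05] <- [2d 5a 31 a2]
D4: mem[0x13..0x14] <- [d3 c4]
D5: mem[0x00..0x02] <- [d3 c4 d9]
query mem[0x04]=0x31, mem[0x14]=0xc4, mem[0x13]=0xd3, mem[0x03]=0x5a, mem[0x08]=0x31

MEM[0x04,0x14,0x13,0x03,0x08] = 31 c4 d3 5a 31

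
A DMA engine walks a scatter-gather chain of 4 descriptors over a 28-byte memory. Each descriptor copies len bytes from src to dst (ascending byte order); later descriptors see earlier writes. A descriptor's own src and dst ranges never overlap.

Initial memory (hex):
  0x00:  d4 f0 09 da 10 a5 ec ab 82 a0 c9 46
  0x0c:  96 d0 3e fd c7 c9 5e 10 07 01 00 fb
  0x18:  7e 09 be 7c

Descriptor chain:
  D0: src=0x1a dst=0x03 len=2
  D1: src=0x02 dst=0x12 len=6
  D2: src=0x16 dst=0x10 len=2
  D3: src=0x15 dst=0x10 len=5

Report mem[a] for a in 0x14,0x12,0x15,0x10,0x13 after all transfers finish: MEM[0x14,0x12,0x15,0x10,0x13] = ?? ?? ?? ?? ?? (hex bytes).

  after D0: wrote 2B at 0x03 = be7c
  after D1: wrote 6B at 0x12 = 09be7ca5ecab
  after D2: wrote 2B at 0x10 = ecab
  after D3: wrote 5B at 0x10 = a5ecab7e09
query mem[0x14]=0x09, mem[0x12]=0xab, mem[0x15]=0xa5, mem[0x10]=0xa5, mem[0x13]=0x7e

MEM[0x14,0x12,0x15,0x10,0x13] = 09 ab a5 a5 7e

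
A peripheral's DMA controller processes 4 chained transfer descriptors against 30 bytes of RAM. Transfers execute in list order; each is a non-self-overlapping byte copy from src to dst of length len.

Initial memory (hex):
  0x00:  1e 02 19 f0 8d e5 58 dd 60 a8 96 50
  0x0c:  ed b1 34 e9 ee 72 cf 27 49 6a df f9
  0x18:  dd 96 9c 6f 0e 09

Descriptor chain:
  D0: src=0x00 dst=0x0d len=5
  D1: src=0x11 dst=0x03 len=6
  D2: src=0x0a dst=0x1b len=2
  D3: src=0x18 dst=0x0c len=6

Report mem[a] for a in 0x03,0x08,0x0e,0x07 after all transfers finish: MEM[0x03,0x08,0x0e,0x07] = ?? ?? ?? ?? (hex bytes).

MEM[0x03,0x08,0x0e,0x07] = 8d df 9c 6a

  after D0: wrote 5B at 0x0d = 1e0219f08d
  after D1: wrote 6B at 0x03 = 8dcf27496adf
  after D2: wrote 2B at 0x1b = 9650
  after D3: wrote 6B at 0x0c = dd969c965009
query mem[0x03]=0x8d, mem[0x08]=0xdf, mem[0x0e]=0x9c, mem[0x07]=0x6a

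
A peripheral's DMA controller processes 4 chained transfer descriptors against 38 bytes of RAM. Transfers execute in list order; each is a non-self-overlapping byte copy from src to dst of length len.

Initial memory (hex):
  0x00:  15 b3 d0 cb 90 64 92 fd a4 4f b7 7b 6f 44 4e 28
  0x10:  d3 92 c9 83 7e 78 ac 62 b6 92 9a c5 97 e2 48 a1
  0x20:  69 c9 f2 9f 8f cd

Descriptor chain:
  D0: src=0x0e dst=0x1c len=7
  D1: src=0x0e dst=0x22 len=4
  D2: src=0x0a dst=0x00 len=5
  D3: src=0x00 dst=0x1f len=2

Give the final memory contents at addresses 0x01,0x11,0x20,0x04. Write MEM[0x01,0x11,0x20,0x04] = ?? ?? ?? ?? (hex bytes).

MEM[0x01,0x11,0x20,0x04] = 7b 92 7b 4e

[0] 0x0e->0x1c len=7 : 4e 28 d3 92 c9 83 7e
[1] 0x0e->0x22 len=4 : 4e 28 d3 92
[2] 0x0a->0x00 len=5 : b7 7b 6f 44 4e
[3] 0x00->0x1f len=2 : b7 7b
query mem[0x01]=0x7b, mem[0x11]=0x92, mem[0x20]=0x7b, mem[0x04]=0x4e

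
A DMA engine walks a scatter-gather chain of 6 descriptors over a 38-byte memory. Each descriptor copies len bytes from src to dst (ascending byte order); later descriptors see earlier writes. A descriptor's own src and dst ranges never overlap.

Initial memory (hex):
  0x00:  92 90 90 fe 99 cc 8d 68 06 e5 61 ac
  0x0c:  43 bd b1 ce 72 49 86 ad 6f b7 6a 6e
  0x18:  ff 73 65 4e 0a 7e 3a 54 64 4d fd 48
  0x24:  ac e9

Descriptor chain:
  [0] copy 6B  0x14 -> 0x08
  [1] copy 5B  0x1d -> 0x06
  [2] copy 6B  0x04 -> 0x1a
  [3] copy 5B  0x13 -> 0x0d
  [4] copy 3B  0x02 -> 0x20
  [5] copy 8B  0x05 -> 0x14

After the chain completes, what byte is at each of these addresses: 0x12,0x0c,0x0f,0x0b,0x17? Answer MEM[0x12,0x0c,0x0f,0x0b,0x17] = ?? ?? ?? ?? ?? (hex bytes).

D0: mem[0x08..0x0d] <- [6f b7 6a 6e ff 73]
D1: mem[0x06..0x0a] <- [7e 3a 54 64 4d]
D2: mem[0x1a..0x1f] <- [99 cc 7e 3a 54 64]
D3: mem[0x0d..0x11] <- [ad 6f b7 6a 6e]
D4: mem[0x20..0x22] <- [90 fe 99]
D5: mem[0x14..0x1b] <- [cc 7e 3a 54 64 4d 6e ff]
query mem[0x12]=0x86, mem[0x0c]=0xff, mem[0x0f]=0xb7, mem[0x0b]=0x6e, mem[0x17]=0x54

MEM[0x12,0x0c,0x0f,0x0b,0x17] = 86 ff b7 6e 54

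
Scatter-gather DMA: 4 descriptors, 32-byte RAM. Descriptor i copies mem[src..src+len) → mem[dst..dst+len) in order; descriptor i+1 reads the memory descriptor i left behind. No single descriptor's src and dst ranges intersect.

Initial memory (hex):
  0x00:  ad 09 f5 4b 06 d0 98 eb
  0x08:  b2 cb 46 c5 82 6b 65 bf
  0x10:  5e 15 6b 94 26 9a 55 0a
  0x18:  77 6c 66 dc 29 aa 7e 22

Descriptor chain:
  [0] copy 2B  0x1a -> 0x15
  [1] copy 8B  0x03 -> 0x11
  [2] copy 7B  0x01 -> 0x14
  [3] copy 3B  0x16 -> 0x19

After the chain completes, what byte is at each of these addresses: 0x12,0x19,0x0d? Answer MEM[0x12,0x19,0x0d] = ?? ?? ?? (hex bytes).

#0 dst[0x15+2] := {0x66,0xdc}
#1 dst[0x11+8] := {0x4b,0x06,0xd0,0x98,0xeb,0xb2,0xcb,0x46}
#2 dst[0x14+7] := {0x09,0xf5,0x4b,0x06,0xd0,0x98,0xeb}
#3 dst[0x19+3] := {0x4b,0x06,0xd0}
query mem[0x12]=0x06, mem[0x19]=0x4b, mem[0x0d]=0x6b

MEM[0x12,0x19,0x0d] = 06 4b 6b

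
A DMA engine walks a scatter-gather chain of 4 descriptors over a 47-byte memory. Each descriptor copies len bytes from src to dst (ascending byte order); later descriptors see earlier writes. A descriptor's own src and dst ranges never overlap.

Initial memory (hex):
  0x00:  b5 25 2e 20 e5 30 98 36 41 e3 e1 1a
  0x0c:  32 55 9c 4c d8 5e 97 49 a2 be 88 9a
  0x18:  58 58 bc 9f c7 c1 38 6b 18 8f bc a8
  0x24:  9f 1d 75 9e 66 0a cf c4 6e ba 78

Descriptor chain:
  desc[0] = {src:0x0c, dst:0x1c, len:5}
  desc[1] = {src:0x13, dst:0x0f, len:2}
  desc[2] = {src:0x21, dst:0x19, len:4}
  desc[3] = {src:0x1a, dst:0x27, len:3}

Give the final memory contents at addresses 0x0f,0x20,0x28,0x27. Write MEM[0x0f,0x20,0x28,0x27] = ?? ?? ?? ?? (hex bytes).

#0 dst[0x1c+5] := {0x32,0x55,0x9c,0x4c,0xd8}
#1 dst[0x0f+2] := {0x49,0xa2}
#2 dst[0x19+4] := {0x8f,0xbc,0xa8,0x9f}
#3 dst[0x27+3] := {0xbc,0xa8,0x9f}
query mem[0x0f]=0x49, mem[0x20]=0xd8, mem[0x28]=0xa8, mem[0x27]=0xbc

MEM[0x0f,0x20,0x28,0x27] = 49 d8 a8 bc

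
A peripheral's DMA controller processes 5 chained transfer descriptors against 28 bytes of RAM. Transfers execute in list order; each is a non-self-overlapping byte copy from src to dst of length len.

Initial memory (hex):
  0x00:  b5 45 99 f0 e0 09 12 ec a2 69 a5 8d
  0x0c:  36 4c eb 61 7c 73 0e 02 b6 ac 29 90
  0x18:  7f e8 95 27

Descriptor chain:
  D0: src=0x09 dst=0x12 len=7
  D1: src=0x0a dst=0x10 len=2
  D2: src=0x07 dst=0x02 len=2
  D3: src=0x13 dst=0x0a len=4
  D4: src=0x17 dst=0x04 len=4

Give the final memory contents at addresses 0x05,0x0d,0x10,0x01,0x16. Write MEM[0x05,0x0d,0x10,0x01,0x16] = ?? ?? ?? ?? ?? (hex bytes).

MEM[0x05,0x0d,0x10,0x01,0x16] = 61 4c a5 45 4c

D0: mem[0x12..0x18] <- [69 a5 8d 36 4c eb 61]
D1: mem[0x10..0x11] <- [a5 8d]
D2: mem[0x02..0x03] <- [ec a2]
D3: mem[0x0a..0x0d] <- [a5 8d 36 4c]
D4: mem[0x04..0x07] <- [eb 61 e8 95]
query mem[0x05]=0x61, mem[0x0d]=0x4c, mem[0x10]=0xa5, mem[0x01]=0x45, mem[0x16]=0x4c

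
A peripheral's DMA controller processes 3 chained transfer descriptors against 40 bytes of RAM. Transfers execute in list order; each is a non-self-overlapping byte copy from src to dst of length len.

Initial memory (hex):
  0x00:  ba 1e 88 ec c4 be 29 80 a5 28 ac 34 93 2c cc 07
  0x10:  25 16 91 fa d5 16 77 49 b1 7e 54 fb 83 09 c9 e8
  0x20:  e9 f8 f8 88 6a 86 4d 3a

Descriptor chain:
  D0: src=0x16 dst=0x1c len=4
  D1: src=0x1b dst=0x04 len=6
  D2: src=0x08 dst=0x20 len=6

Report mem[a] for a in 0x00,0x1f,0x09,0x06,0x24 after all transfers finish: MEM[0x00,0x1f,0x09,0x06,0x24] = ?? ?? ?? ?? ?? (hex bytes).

MEM[0x00,0x1f,0x09,0x06,0x24] = ba 7e e9 49 93

#0 dst[0x1c+4] := {0x77,0x49,0xb1,0x7e}
#1 dst[0x04+6] := {0xfb,0x77,0x49,0xb1,0x7e,0xe9}
#2 dst[0x20+6] := {0x7e,0xe9,0xac,0x34,0x93,0x2c}
query mem[0x00]=0xba, mem[0x1f]=0x7e, mem[0x09]=0xe9, mem[0x06]=0x49, mem[0x24]=0x93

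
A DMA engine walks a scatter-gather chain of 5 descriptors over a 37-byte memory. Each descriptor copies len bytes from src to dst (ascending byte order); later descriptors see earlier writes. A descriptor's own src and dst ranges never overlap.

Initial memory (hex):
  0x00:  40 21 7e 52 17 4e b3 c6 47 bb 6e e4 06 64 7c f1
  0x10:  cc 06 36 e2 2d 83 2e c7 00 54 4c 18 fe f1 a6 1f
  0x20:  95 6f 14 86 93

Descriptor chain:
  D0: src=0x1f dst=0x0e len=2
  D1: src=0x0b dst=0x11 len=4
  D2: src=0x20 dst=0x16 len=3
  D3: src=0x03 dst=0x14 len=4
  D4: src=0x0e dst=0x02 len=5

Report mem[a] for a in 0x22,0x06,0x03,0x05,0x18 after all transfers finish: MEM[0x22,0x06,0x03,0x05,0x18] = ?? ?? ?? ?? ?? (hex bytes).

MEM[0x22,0x06,0x03,0x05,0x18] = 14 06 95 e4 14

#0 dst[0x0e+2] := {0x1f,0x95}
#1 dst[0x11+4] := {0xe4,0x06,0x64,0x1f}
#2 dst[0x16+3] := {0x95,0x6f,0x14}
#3 dst[0x14+4] := {0x52,0x17,0x4e,0xb3}
#4 dst[0x02+5] := {0x1f,0x95,0xcc,0xe4,0x06}
query mem[0x22]=0x14, mem[0x06]=0x06, mem[0x03]=0x95, mem[0x05]=0xe4, mem[0x18]=0x14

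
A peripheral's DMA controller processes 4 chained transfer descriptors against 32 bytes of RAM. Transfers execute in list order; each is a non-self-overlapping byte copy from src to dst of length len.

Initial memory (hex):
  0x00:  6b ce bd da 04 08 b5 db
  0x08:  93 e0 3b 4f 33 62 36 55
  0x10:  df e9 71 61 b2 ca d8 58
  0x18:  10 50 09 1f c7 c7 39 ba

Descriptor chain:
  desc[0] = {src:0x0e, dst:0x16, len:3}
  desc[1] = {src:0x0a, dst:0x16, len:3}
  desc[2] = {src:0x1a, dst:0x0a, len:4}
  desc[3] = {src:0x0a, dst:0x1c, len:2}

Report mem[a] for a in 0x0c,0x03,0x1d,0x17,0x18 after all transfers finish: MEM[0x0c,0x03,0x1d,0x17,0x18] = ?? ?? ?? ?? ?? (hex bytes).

  after D0: wrote 3B at 0x16 = 3655df
  after D1: wrote 3B at 0x16 = 3b4f33
  after D2: wrote 4B at 0x0a = 091fc7c7
  after D3: wrote 2B at 0x1c = 091f
query mem[0x0c]=0xc7, mem[0x03]=0xda, mem[0x1d]=0x1f, mem[0x17]=0x4f, mem[0x18]=0x33

MEM[0x0c,0x03,0x1d,0x17,0x18] = c7 da 1f 4f 33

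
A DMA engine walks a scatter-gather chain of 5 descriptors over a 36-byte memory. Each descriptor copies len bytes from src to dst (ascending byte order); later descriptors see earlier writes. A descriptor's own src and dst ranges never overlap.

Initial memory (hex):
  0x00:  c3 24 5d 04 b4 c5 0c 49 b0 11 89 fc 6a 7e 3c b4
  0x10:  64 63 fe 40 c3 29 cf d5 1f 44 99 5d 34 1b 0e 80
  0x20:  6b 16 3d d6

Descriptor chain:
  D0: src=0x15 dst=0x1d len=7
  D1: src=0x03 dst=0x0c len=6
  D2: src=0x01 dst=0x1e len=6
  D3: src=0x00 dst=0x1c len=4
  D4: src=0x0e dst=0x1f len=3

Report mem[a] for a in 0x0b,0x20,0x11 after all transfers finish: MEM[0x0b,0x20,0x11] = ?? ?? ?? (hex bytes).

MEM[0x0b,0x20,0x11] = fc 0c b0

  after D0: wrote 7B at 0x1d = 29cfd51f44995d
  after D1: wrote 6B at 0x0c = 04b4c50c49b0
  after D2: wrote 6B at 0x1e = 245d04b4c50c
  after D3: wrote 4B at 0x1c = c3245d04
  after D4: wrote 3B at 0x1f = c50c49
query mem[0x0b]=0xfc, mem[0x20]=0x0c, mem[0x11]=0xb0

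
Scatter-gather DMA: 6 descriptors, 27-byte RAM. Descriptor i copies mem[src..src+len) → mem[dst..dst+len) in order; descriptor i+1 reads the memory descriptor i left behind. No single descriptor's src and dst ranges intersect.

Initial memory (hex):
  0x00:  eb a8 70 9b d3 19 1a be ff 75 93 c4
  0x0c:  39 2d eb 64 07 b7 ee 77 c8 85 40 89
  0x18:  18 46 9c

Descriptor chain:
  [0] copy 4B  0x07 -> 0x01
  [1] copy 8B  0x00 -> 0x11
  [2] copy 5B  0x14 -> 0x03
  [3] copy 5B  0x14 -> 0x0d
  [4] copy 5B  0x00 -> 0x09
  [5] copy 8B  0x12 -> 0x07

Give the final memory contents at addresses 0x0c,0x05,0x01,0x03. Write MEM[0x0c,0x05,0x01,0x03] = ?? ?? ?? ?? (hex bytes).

D0: mem[0x01..0x04] <- [be ff 75 93]
D1: mem[0x11..0x18] <- [eb be ff 75 93 19 1a be]
D2: mem[0x03..0x07] <- [75 93 19 1a be]
D3: mem[0x0d..0x11] <- [75 93 19 1a be]
D4: mem[0x09..0x0d] <- [eb be ff 75 93]
D5: mem[0x07..0x0e] <- [be ff 75 93 19 1a be 46]
query mem[0x0c]=0x1a, mem[0x05]=0x19, mem[0x01]=0xbe, mem[0x03]=0x75

MEM[0x0c,0x05,0x01,0x03] = 1a 19 be 75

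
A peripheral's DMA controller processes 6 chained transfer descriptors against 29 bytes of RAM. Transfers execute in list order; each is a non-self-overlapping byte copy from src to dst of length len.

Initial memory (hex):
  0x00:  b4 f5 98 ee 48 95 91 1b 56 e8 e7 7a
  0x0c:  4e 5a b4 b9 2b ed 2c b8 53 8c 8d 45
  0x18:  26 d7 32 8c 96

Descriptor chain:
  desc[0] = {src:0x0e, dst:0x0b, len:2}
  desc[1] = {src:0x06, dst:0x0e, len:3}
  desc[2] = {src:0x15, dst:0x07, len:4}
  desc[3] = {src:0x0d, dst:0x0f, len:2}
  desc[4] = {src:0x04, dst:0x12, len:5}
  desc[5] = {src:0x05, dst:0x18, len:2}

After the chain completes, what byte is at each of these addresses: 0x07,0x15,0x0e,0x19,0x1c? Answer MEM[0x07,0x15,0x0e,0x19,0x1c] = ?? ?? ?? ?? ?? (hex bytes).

MEM[0x07,0x15,0x0e,0x19,0x1c] = 8c 8c 91 91 96

D0: mem[0x0b..0x0c] <- [b4 b9]
D1: mem[0x0e..0x10] <- [91 1b 56]
D2: mem[0x07..0x0a] <- [8c 8d 45 26]
D3: mem[0x0f..0x10] <- [5a 91]
D4: mem[0x12..0x16] <- [48 95 91 8c 8d]
D5: mem[0x18..0x19] <- [95 91]
query mem[0x07]=0x8c, mem[0x15]=0x8c, mem[0x0e]=0x91, mem[0x19]=0x91, mem[0x1c]=0x96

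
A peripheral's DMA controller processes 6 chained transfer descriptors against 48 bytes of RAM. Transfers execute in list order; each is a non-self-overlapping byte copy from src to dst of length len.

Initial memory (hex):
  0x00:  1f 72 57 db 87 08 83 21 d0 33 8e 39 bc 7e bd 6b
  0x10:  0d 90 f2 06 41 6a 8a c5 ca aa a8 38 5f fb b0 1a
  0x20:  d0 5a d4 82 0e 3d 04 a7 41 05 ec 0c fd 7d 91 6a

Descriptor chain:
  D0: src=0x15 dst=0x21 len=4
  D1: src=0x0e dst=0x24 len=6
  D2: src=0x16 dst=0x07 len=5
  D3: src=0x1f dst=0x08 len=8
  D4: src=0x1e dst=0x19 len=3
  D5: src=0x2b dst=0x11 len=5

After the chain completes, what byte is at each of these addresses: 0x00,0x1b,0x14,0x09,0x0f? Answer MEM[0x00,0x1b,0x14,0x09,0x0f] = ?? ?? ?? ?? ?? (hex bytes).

  after D0: wrote 4B at 0x21 = 6a8ac5ca
  after D1: wrote 6B at 0x24 = bd6b0d90f206
  after D2: wrote 5B at 0x07 = 8ac5caaaa8
  after D3: wrote 8B at 0x08 = 1ad06a8ac5bd6b0d
  after D4: wrote 3B at 0x19 = b01ad0
  after D5: wrote 5B at 0x11 = 0cfd7d916a
query mem[0x00]=0x1f, mem[0x1b]=0xd0, mem[0x14]=0x91, mem[0x09]=0xd0, mem[0x0f]=0x0d

MEM[0x00,0x1b,0x14,0x09,0x0f] = 1f d0 91 d0 0d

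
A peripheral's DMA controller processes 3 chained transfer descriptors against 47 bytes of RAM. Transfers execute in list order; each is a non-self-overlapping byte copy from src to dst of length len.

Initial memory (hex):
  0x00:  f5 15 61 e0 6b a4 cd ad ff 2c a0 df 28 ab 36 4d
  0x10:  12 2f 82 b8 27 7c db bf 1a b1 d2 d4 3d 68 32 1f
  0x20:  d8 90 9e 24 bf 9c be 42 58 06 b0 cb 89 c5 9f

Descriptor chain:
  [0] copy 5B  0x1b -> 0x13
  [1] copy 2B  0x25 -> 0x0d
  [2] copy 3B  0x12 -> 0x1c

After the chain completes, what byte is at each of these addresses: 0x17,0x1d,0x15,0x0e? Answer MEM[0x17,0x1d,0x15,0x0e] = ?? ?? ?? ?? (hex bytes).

D0: mem[0x13..0x17] <- [d4 3d 68 32 1f]
D1: mem[0x0d..0x0e] <- [9c be]
D2: mem[0x1c..0x1e] <- [82 d4 3d]
query mem[0x17]=0x1f, mem[0x1d]=0xd4, mem[0x15]=0x68, mem[0x0e]=0xbe

MEM[0x17,0x1d,0x15,0x0e] = 1f d4 68 be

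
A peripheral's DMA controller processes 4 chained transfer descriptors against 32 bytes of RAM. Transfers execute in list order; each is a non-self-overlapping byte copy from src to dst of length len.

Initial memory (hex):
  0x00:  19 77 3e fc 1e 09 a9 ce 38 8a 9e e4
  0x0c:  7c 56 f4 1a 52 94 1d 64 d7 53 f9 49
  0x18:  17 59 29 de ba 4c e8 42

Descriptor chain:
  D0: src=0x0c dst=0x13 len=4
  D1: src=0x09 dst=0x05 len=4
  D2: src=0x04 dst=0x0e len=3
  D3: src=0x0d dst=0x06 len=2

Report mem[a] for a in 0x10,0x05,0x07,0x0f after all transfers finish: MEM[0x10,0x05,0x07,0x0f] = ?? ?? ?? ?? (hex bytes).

D0: mem[0x13..0x16] <- [7c 56 f4 1a]
D1: mem[0x05..0x08] <- [8a 9e e4 7c]
D2: mem[0x0e..0x10] <- [1e 8a 9e]
D3: mem[0x06..0x07] <- [56 1e]
query mem[0x10]=0x9e, mem[0x05]=0x8a, mem[0x07]=0x1e, mem[0x0f]=0x8a

MEM[0x10,0x05,0x07,0x0f] = 9e 8a 1e 8a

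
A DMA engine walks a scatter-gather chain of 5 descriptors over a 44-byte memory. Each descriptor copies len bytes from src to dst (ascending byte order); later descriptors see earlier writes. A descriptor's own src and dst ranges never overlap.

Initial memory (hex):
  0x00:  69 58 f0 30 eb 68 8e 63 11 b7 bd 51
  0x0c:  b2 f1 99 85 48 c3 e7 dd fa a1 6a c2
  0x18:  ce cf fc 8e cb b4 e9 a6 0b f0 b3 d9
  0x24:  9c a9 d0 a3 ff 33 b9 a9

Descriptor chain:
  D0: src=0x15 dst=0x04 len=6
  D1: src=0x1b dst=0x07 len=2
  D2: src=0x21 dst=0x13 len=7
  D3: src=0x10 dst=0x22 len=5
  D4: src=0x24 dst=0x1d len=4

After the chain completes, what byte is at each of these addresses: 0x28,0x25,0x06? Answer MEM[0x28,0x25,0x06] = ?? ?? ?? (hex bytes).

D0: mem[0x04..0x09] <- [a1 6a c2 ce cf fc]
D1: mem[0x07..0x08] <- [8e cb]
D2: mem[0x13..0x19] <- [f0 b3 d9 9c a9 d0 a3]
D3: mem[0x22..0x26] <- [48 c3 e7 f0 b3]
D4: mem[0x1d..0x20] <- [e7 f0 b3 a3]
query mem[0x28]=0xff, mem[0x25]=0xf0, mem[0x06]=0xc2

MEM[0x28,0x25,0x06] = ff f0 c2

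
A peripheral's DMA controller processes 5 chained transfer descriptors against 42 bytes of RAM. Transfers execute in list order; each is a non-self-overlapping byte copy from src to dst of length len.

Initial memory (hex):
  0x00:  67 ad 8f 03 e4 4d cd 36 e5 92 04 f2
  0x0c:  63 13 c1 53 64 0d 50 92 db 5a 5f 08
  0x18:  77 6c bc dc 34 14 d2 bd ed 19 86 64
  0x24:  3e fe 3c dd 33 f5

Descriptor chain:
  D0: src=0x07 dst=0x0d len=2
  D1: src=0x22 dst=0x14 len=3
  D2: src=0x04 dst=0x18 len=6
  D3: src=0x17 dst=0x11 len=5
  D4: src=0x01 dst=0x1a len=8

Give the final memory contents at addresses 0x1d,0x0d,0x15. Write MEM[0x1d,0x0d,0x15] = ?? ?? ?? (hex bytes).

[0] 0x07->0x0d len=2 : 36 e5
[1] 0x22->0x14 len=3 : 86 64 3e
[2] 0x04->0x18 len=6 : e4 4d cd 36 e5 92
[3] 0x17->0x11 len=5 : 08 e4 4d cd 36
[4] 0x01->0x1a len=8 : ad 8f 03 e4 4d cd 36 e5
query mem[0x1d]=0xe4, mem[0x0d]=0x36, mem[0x15]=0x36

MEM[0x1d,0x0d,0x15] = e4 36 36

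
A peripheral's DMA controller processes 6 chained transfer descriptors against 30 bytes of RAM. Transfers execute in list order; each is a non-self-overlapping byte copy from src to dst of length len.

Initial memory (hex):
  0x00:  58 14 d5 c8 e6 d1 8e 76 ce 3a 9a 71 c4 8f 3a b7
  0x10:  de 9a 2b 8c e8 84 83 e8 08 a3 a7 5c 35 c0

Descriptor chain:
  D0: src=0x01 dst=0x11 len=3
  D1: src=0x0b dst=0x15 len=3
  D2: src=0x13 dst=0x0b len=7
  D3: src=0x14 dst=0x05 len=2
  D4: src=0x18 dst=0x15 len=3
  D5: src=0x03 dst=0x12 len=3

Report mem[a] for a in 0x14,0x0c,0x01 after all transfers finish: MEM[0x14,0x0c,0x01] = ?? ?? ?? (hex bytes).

  after D0: wrote 3B at 0x11 = 14d5c8
  after D1: wrote 3B at 0x15 = 71c48f
  after D2: wrote 7B at 0x0b = c8e871c48f08a3
  after D3: wrote 2B at 0x05 = e871
  after D4: wrote 3B at 0x15 = 08a3a7
  after D5: wrote 3B at 0x12 = c8e6e8
query mem[0x14]=0xe8, mem[0x0c]=0xe8, mem[0x01]=0x14

MEM[0x14,0x0c,0x01] = e8 e8 14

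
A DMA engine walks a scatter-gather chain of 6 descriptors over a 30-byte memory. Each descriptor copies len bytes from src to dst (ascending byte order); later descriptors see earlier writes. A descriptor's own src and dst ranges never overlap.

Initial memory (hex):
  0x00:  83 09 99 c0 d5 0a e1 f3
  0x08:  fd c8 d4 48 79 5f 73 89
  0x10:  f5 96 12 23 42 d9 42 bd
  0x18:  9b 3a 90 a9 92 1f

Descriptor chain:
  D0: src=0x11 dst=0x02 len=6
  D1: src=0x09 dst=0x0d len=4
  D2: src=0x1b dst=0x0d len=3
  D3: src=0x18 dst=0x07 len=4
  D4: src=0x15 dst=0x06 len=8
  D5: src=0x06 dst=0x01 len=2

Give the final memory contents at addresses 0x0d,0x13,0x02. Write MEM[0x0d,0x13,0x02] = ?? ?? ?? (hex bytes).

[0] 0x11->0x02 len=6 : 96 12 23 42 d9 42
[1] 0x09->0x0d len=4 : c8 d4 48 79
[2] 0x1b->0x0d len=3 : a9 92 1f
[3] 0x18->0x07 len=4 : 9b 3a 90 a9
[4] 0x15->0x06 len=8 : d9 42 bd 9b 3a 90 a9 92
[5] 0x06->0x01 len=2 : d9 42
query mem[0x0d]=0x92, mem[0x13]=0x23, mem[0x02]=0x42

MEM[0x0d,0x13,0x02] = 92 23 42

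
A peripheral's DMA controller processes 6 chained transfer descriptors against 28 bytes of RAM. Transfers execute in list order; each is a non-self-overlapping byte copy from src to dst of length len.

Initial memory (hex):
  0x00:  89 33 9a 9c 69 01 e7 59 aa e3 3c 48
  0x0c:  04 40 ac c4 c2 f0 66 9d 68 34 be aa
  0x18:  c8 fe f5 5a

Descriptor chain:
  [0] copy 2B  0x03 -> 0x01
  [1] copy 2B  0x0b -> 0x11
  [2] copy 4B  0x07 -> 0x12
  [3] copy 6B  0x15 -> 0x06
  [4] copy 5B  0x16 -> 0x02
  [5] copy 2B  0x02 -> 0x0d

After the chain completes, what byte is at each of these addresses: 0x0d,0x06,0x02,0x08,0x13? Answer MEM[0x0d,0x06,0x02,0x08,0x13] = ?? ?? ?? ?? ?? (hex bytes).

#0 dst[0x01+2] := {0x9c,0x69}
#1 dst[0x11+2] := {0x48,0x04}
#2 dst[0x12+4] := {0x59,0xaa,0xe3,0x3c}
#3 dst[0x06+6] := {0x3c,0xbe,0xaa,0xc8,0xfe,0xf5}
#4 dst[0x02+5] := {0xbe,0xaa,0xc8,0xfe,0xf5}
#5 dst[0x0d+2] := {0xbe,0xaa}
query mem[0x0d]=0xbe, mem[0x06]=0xf5, mem[0x02]=0xbe, mem[0x08]=0xaa, mem[0x13]=0xaa

MEM[0x0d,0x06,0x02,0x08,0x13] = be f5 be aa aa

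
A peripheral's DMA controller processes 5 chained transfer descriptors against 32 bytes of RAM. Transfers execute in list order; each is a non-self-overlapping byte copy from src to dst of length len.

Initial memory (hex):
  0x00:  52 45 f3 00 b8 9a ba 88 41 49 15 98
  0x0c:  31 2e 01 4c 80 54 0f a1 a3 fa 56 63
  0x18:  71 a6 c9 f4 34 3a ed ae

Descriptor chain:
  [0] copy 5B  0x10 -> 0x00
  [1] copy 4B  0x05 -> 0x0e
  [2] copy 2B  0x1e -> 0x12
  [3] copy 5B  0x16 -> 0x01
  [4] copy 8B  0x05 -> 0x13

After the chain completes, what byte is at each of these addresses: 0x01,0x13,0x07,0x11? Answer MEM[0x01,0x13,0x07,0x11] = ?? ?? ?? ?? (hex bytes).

#0 dst[0x00+5] := {0x80,0x54,0x0f,0xa1,0xa3}
#1 dst[0x0e+4] := {0x9a,0xba,0x88,0x41}
#2 dst[0x12+2] := {0xed,0xae}
#3 dst[0x01+5] := {0x56,0x63,0x71,0xa6,0xc9}
#4 dst[0x13+8] := {0xc9,0xba,0x88,0x41,0x49,0x15,0x98,0x31}
query mem[0x01]=0x56, mem[0x13]=0xc9, mem[0x07]=0x88, mem[0x11]=0x41

MEM[0x01,0x13,0x07,0x11] = 56 c9 88 41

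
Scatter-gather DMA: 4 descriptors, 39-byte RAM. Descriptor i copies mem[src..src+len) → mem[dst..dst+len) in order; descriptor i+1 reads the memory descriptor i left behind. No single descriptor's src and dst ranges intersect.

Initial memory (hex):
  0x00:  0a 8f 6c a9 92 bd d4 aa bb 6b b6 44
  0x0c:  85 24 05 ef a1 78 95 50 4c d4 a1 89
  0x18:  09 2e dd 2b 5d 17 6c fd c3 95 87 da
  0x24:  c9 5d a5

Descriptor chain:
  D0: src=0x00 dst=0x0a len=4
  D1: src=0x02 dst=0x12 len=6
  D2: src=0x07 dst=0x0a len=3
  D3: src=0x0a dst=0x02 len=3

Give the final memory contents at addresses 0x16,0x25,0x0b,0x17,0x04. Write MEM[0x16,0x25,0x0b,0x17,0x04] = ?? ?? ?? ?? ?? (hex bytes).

#0 dst[0x0a+4] := {0x0a,0x8f,0x6c,0xa9}
#1 dst[0x12+6] := {0x6c,0xa9,0x92,0xbd,0xd4,0xaa}
#2 dst[0x0a+3] := {0xaa,0xbb,0x6b}
#3 dst[0x02+3] := {0xaa,0xbb,0x6b}
query mem[0x16]=0xd4, mem[0x25]=0x5d, mem[0x0b]=0xbb, mem[0x17]=0xaa, mem[0x04]=0x6b

MEM[0x16,0x25,0x0b,0x17,0x04] = d4 5d bb aa 6b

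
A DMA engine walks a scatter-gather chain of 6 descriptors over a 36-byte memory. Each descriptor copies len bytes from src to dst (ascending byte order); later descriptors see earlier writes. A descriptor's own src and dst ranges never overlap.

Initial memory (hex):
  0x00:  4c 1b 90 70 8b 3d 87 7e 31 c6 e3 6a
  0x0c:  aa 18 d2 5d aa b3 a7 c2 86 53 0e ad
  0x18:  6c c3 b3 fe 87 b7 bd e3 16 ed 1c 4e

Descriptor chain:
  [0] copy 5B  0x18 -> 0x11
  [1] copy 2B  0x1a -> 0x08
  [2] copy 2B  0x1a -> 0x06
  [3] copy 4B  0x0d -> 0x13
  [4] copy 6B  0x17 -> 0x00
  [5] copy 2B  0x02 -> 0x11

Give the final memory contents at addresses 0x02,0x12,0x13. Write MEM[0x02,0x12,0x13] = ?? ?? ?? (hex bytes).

MEM[0x02,0x12,0x13] = c3 b3 18

[0] 0x18->0x11 len=5 : 6c c3 b3 fe 87
[1] 0x1a->0x08 len=2 : b3 fe
[2] 0x1a->0x06 len=2 : b3 fe
[3] 0x0d->0x13 len=4 : 18 d2 5d aa
[4] 0x17->0x00 len=6 : ad 6c c3 b3 fe 87
[5] 0x02->0x11 len=2 : c3 b3
query mem[0x02]=0xc3, mem[0x12]=0xb3, mem[0x13]=0x18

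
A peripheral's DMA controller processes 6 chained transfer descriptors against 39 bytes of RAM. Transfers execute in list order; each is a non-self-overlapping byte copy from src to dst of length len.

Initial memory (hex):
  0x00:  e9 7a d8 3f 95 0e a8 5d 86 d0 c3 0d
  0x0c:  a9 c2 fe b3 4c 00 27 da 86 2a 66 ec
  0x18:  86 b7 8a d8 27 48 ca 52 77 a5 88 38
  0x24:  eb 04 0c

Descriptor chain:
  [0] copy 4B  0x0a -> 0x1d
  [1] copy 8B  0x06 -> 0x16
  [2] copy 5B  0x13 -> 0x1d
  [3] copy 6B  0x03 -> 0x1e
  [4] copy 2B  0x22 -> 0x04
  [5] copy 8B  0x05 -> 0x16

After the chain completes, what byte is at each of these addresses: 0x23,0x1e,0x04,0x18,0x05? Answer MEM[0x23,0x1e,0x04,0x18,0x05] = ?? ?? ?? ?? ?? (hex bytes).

MEM[0x23,0x1e,0x04,0x18,0x05] = 86 3f 5d 5d 86

#0 dst[0x1d+4] := {0xc3,0x0d,0xa9,0xc2}
#1 dst[0x16+8] := {0xa8,0x5d,0x86,0xd0,0xc3,0x0d,0xa9,0xc2}
#2 dst[0x1d+5] := {0xda,0x86,0x2a,0xa8,0x5d}
#3 dst[0x1e+6] := {0x3f,0x95,0x0e,0xa8,0x5d,0x86}
#4 dst[0x04+2] := {0x5d,0x86}
#5 dst[0x16+8] := {0x86,0xa8,0x5d,0x86,0xd0,0xc3,0x0d,0xa9}
query mem[0x23]=0x86, mem[0x1e]=0x3f, mem[0x04]=0x5d, mem[0x18]=0x5d, mem[0x05]=0x86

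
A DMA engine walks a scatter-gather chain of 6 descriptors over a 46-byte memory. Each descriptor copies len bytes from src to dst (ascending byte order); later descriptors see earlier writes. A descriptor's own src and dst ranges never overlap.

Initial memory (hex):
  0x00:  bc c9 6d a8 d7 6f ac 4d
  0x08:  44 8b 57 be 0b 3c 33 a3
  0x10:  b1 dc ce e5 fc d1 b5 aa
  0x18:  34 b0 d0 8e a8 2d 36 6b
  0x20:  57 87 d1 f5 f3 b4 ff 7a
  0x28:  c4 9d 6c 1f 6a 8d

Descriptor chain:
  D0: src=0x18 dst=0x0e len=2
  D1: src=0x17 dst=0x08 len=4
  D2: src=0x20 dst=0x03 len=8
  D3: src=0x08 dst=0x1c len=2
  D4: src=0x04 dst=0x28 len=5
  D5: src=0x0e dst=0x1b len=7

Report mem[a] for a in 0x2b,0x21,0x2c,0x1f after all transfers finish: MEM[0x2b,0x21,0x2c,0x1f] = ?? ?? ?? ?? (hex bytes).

#0 dst[0x0e+2] := {0x34,0xb0}
#1 dst[0x08+4] := {0xaa,0x34,0xb0,0xd0}
#2 dst[0x03+8] := {0x57,0x87,0xd1,0xf5,0xf3,0xb4,0xff,0x7a}
#3 dst[0x1c+2] := {0xb4,0xff}
#4 dst[0x28+5] := {0x87,0xd1,0xf5,0xf3,0xb4}
#5 dst[0x1b+7] := {0x34,0xb0,0xb1,0xdc,0xce,0xe5,0xfc}
query mem[0x2b]=0xf3, mem[0x21]=0xfc, mem[0x2c]=0xb4, mem[0x1f]=0xce

MEM[0x2b,0x21,0x2c,0x1f] = f3 fc b4 ce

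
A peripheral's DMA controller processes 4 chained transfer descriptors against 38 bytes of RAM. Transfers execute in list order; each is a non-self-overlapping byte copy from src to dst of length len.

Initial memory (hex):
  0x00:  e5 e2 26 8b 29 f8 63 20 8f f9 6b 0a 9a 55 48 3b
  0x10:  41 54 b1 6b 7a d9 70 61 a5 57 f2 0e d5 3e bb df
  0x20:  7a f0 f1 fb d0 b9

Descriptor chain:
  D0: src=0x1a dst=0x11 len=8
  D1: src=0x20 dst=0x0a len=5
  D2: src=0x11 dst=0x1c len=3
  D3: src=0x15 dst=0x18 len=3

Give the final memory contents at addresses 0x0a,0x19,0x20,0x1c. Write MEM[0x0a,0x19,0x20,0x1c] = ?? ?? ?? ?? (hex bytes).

MEM[0x0a,0x19,0x20,0x1c] = 7a df 7a f2

D0: mem[0x11..0x18] <- [f2 0e d5 3e bb df 7a f0]
D1: mem[0x0a..0x0e] <- [7a f0 f1 fb d0]
D2: mem[0x1c..0x1e] <- [f2 0e d5]
D3: mem[0x18..0x1a] <- [bb df 7a]
query mem[0x0a]=0x7a, mem[0x19]=0xdf, mem[0x20]=0x7a, mem[0x1c]=0xf2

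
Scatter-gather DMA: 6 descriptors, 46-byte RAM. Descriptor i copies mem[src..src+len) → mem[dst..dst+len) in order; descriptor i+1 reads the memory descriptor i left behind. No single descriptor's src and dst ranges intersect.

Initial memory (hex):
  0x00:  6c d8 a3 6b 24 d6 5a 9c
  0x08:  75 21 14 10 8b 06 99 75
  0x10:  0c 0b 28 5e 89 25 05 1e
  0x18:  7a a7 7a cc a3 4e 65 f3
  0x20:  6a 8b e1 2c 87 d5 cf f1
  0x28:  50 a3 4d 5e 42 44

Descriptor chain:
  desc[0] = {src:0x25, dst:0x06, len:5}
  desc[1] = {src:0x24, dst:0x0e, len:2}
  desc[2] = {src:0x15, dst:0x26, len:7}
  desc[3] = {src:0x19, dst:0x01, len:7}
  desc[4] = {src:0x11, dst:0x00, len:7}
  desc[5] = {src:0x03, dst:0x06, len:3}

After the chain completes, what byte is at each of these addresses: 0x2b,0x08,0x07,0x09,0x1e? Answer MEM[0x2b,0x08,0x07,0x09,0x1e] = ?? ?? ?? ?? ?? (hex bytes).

#0 dst[0x06+5] := {0xd5,0xcf,0xf1,0x50,0xa3}
#1 dst[0x0e+2] := {0x87,0xd5}
#2 dst[0x26+7] := {0x25,0x05,0x1e,0x7a,0xa7,0x7a,0xcc}
#3 dst[0x01+7] := {0xa7,0x7a,0xcc,0xa3,0x4e,0x65,0xf3}
#4 dst[0x00+7] := {0x0b,0x28,0x5e,0x89,0x25,0x05,0x1e}
#5 dst[0x06+3] := {0x89,0x25,0x05}
query mem[0x2b]=0x7a, mem[0x08]=0x05, mem[0x07]=0x25, mem[0x09]=0x50, mem[0x1e]=0x65

MEM[0x2b,0x08,0x07,0x09,0x1e] = 7a 05 25 50 65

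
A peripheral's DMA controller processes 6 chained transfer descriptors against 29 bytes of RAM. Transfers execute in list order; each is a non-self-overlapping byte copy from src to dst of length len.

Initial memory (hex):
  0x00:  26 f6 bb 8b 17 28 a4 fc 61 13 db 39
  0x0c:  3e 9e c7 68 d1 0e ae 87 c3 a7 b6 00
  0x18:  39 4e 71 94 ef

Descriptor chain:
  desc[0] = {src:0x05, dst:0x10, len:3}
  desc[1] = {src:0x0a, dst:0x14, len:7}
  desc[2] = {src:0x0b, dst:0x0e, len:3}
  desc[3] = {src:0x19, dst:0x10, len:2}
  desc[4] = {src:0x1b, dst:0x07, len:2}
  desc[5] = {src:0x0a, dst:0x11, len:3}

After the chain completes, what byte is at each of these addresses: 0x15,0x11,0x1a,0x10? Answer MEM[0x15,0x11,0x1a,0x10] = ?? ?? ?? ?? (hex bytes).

MEM[0x15,0x11,0x1a,0x10] = 39 db 28 68

  after D0: wrote 3B at 0x10 = 28a4fc
  after D1: wrote 7B at 0x14 = db393e9ec76828
  after D2: wrote 3B at 0x0e = 393e9e
  after D3: wrote 2B at 0x10 = 6828
  after D4: wrote 2B at 0x07 = 94ef
  after D5: wrote 3B at 0x11 = db393e
query mem[0x15]=0x39, mem[0x11]=0xdb, mem[0x1a]=0x28, mem[0x10]=0x68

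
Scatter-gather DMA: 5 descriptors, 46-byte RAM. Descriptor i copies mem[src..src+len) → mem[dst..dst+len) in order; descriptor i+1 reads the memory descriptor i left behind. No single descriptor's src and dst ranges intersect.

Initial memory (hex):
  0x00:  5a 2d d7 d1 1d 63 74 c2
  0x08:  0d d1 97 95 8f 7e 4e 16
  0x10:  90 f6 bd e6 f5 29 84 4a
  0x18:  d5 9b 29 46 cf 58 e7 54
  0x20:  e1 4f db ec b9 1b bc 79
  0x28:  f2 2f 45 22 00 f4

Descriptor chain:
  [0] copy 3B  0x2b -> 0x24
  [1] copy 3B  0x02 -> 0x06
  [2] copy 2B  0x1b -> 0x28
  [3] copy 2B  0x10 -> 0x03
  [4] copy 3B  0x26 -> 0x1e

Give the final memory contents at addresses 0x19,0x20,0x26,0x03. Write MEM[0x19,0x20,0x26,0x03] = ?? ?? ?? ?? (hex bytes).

MEM[0x19,0x20,0x26,0x03] = 9b 46 f4 90

[0] 0x2b->0x24 len=3 : 22 00 f4
[1] 0x02->0x06 len=3 : d7 d1 1d
[2] 0x1b->0x28 len=2 : 46 cf
[3] 0x10->0x03 len=2 : 90 f6
[4] 0x26->0x1e len=3 : f4 79 46
query mem[0x19]=0x9b, mem[0x20]=0x46, mem[0x26]=0xf4, mem[0x03]=0x90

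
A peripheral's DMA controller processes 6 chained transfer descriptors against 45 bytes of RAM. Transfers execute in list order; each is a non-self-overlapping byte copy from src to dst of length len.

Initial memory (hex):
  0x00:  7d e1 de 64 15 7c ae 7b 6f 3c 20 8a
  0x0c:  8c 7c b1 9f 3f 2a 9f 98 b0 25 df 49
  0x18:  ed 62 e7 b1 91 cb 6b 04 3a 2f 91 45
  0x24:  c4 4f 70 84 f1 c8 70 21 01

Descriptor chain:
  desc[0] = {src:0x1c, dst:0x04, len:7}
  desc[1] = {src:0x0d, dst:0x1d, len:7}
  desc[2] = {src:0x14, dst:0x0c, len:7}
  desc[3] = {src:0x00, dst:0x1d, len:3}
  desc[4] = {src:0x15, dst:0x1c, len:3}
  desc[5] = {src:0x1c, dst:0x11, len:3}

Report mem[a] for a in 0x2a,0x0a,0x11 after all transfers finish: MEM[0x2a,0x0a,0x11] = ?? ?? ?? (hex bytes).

#0 dst[0x04+7] := {0x91,0xcb,0x6b,0x04,0x3a,0x2f,0x91}
#1 dst[0x1d+7] := {0x7c,0xb1,0x9f,0x3f,0x2a,0x9f,0x98}
#2 dst[0x0c+7] := {0xb0,0x25,0xdf,0x49,0xed,0x62,0xe7}
#3 dst[0x1d+3] := {0x7d,0xe1,0xde}
#4 dst[0x1c+3] := {0x25,0xdf,0x49}
#5 dst[0x11+3] := {0x25,0xdf,0x49}
query mem[0x2a]=0x70, mem[0x0a]=0x91, mem[0x11]=0x25

MEM[0x2a,0x0a,0x11] = 70 91 25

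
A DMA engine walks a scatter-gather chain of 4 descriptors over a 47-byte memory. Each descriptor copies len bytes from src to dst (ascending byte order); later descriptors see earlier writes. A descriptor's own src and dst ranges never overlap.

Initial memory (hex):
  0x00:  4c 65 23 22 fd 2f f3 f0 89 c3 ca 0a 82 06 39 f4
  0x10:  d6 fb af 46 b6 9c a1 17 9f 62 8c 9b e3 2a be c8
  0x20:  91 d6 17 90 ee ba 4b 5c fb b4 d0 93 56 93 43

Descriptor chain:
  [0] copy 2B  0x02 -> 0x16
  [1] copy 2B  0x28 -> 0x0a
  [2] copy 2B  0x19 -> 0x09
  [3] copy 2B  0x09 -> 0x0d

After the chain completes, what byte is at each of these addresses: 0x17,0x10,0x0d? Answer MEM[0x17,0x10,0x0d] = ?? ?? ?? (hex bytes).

  after D0: wrote 2B at 0x16 = 2322
  after D1: wrote 2B at 0x0a = fbb4
  after D2: wrote 2B at 0x09 = 628c
  after D3: wrote 2B at 0x0d = 628c
query mem[0x17]=0x22, mem[0x10]=0xd6, mem[0x0d]=0x62

MEM[0x17,0x10,0x0d] = 22 d6 62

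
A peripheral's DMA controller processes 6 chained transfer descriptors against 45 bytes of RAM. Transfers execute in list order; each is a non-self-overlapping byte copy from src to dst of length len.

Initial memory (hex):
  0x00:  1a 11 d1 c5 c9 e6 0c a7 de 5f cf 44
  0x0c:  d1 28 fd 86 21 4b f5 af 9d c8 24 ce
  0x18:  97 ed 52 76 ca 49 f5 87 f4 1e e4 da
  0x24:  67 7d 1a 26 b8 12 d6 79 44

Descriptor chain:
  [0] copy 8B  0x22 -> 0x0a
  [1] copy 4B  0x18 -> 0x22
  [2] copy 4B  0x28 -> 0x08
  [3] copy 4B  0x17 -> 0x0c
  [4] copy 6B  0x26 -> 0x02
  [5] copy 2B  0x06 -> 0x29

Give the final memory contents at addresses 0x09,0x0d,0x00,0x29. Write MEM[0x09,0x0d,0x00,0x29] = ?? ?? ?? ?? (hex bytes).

MEM[0x09,0x0d,0x00,0x29] = 12 97 1a d6

D0: mem[0x0a..0x11] <- [e4 da 67 7d 1a 26 b8 12]
D1: mem[0x22..0x25] <- [97 ed 52 76]
D2: mem[0x08..0x0b] <- [b8 12 d6 79]
D3: mem[0x0c..0x0f] <- [ce 97 ed 52]
D4: mem[0x02..0x07] <- [1a 26 b8 12 d6 79]
D5: mem[0x29..0x2a] <- [d6 79]
query mem[0x09]=0x12, mem[0x0d]=0x97, mem[0x00]=0x1a, mem[0x29]=0xd6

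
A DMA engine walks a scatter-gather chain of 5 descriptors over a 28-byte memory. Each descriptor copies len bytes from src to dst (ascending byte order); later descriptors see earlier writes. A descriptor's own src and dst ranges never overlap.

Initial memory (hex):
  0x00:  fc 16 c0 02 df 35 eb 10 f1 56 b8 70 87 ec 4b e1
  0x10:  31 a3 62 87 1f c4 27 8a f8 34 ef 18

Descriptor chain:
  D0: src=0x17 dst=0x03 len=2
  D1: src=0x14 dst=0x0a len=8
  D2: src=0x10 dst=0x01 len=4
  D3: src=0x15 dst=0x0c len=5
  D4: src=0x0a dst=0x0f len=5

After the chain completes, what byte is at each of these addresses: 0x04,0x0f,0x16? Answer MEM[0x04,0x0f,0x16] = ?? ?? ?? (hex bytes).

[0] 0x17->0x03 len=2 : 8a f8
[1] 0x14->0x0a len=8 : 1f c4 27 8a f8 34 ef 18
[2] 0x10->0x01 len=4 : ef 18 62 87
[3] 0x15->0x0c len=5 : c4 27 8a f8 34
[4] 0x0a->0x0f len=5 : 1f c4 c4 27 8a
query mem[0x04]=0x87, mem[0x0f]=0x1f, mem[0x16]=0x27

MEM[0x04,0x0f,0x16] = 87 1f 27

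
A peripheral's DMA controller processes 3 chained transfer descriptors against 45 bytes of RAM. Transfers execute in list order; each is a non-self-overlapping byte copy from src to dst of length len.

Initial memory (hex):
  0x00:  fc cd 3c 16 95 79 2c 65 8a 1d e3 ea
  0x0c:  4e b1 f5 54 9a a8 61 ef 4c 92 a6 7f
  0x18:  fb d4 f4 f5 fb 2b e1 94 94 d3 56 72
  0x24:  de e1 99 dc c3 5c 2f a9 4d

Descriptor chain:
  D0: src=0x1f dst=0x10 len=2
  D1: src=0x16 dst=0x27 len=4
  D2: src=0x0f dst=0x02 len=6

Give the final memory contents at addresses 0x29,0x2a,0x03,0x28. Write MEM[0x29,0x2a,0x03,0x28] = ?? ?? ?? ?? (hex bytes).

MEM[0x29,0x2a,0x03,0x28] = fb d4 94 7f

  after D0: wrote 2B at 0x10 = 9494
  after D1: wrote 4B at 0x27 = a67ffbd4
  after D2: wrote 6B at 0x02 = 54949461ef4c
query mem[0x29]=0xfb, mem[0x2a]=0xd4, mem[0x03]=0x94, mem[0x28]=0x7f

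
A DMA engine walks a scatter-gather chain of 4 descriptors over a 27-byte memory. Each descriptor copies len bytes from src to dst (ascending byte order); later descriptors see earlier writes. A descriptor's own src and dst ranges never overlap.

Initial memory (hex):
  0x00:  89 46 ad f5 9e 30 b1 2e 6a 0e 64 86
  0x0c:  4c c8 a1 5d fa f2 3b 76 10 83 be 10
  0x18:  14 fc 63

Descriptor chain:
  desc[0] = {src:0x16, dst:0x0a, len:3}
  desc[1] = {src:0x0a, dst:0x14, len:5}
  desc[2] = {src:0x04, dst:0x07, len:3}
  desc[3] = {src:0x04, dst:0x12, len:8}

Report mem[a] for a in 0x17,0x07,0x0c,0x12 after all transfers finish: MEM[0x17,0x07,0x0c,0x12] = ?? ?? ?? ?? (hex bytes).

D0: mem[0x0a..0x0c] <- [be 10 14]
D1: mem[0x14..0x18] <- [be 10 14 c8 a1]
D2: mem[0x07..0x09] <- [9e 30 b1]
D3: mem[0x12..0x19] <- [9e 30 b1 9e 30 b1 be 10]
query mem[0x17]=0xb1, mem[0x07]=0x9e, mem[0x0c]=0x14, mem[0x12]=0x9e

MEM[0x17,0x07,0x0c,0x12] = b1 9e 14 9e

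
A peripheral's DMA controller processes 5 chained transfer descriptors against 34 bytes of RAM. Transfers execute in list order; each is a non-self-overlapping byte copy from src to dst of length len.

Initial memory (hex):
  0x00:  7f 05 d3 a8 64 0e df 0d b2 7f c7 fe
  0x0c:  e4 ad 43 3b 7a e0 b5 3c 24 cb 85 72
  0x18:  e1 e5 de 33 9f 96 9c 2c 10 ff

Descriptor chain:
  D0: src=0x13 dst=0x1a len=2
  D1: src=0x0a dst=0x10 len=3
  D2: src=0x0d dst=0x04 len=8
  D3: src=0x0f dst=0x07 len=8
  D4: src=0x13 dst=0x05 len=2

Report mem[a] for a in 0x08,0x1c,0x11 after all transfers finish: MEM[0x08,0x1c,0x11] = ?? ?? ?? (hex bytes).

#0 dst[0x1a+2] := {0x3c,0x24}
#1 dst[0x10+3] := {0xc7,0xfe,0xe4}
#2 dst[0x04+8] := {0xad,0x43,0x3b,0xc7,0xfe,0xe4,0x3c,0x24}
#3 dst[0x07+8] := {0x3b,0xc7,0xfe,0xe4,0x3c,0x24,0xcb,0x85}
#4 dst[0x05+2] := {0x3c,0x24}
query mem[0x08]=0xc7, mem[0x1c]=0x9f, mem[0x11]=0xfe

MEM[0x08,0x1c,0x11] = c7 9f fe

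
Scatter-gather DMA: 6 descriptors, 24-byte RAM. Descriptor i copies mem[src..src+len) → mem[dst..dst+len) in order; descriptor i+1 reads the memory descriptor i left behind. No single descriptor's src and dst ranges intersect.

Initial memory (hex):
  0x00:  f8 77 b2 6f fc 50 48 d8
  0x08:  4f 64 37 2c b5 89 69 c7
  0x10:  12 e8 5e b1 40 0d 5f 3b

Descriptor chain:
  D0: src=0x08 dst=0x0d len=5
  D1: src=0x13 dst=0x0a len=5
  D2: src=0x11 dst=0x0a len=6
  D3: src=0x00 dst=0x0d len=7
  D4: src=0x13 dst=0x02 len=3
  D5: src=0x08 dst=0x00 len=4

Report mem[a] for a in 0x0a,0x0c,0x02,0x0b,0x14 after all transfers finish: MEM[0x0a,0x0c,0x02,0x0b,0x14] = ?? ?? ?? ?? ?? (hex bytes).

#0 dst[0x0d+5] := {0x4f,0x64,0x37,0x2c,0xb5}
#1 dst[0x0a+5] := {0xb1,0x40,0x0d,0x5f,0x3b}
#2 dst[0x0a+6] := {0xb5,0x5e,0xb1,0x40,0x0d,0x5f}
#3 dst[0x0d+7] := {0xf8,0x77,0xb2,0x6f,0xfc,0x50,0x48}
#4 dst[0x02+3] := {0x48,0x40,0x0d}
#5 dst[0x00+4] := {0x4f,0x64,0xb5,0x5e}
query mem[0x0a]=0xb5, mem[0x0c]=0xb1, mem[0x02]=0xb5, mem[0x0b]=0x5e, mem[0x14]=0x40

MEM[0x0a,0x0c,0x02,0x0b,0x14] = b5 b1 b5 5e 40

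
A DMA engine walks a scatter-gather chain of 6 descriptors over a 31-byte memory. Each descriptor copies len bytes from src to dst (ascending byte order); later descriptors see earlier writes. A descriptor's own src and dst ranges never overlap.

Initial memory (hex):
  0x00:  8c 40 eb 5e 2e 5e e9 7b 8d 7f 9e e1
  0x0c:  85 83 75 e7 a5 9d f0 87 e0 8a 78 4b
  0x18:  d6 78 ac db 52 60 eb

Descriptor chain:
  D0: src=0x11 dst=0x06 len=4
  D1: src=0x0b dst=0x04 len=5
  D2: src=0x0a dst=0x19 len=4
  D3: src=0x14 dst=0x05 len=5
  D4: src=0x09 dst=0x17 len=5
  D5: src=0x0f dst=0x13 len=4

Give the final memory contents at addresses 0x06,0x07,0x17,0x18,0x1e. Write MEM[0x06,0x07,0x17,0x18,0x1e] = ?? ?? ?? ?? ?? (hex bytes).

MEM[0x06,0x07,0x17,0x18,0x1e] = 8a 78 d6 9e eb

D0: mem[0x06..0x09] <- [9d f0 87 e0]
D1: mem[0x04..0x08] <- [e1 85 83 75 e7]
D2: mem[0x19..0x1c] <- [9e e1 85 83]
D3: mem[0x05..0x09] <- [e0 8a 78 4b d6]
D4: mem[0x17..0x1b] <- [d6 9e e1 85 83]
D5: mem[0x13..0x16] <- [e7 a5 9d f0]
query mem[0x06]=0x8a, mem[0x07]=0x78, mem[0x17]=0xd6, mem[0x18]=0x9e, mem[0x1e]=0xeb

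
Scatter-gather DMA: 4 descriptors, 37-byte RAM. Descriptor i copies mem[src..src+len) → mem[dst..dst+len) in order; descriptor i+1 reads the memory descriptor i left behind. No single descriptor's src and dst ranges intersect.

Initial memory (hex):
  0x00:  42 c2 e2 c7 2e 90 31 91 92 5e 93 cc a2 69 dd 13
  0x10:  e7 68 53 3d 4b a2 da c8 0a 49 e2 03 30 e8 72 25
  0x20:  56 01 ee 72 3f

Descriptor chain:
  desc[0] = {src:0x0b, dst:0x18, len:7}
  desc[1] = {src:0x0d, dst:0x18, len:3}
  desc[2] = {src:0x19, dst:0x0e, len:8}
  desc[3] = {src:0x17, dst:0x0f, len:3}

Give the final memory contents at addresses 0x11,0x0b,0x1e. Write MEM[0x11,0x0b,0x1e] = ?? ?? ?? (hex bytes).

[0] 0x0b->0x18 len=7 : cc a2 69 dd 13 e7 68
[1] 0x0d->0x18 len=3 : 69 dd 13
[2] 0x19->0x0e len=8 : dd 13 dd 13 e7 68 25 56
[3] 0x17->0x0f len=3 : c8 69 dd
query mem[0x11]=0xdd, mem[0x0b]=0xcc, mem[0x1e]=0x68

MEM[0x11,0x0b,0x1e] = dd cc 68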